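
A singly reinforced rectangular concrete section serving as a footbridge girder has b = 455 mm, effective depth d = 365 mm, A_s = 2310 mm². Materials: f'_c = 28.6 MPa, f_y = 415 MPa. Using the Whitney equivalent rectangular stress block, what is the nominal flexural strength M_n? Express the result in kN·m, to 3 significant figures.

T = A_s f_y = 2310 × 415 = 958650 N = 958.65 kN.
From C = T: a = T/(0.85 f'_c b) = 958650/(0.85 × 28.6 × 455) = 86.67 mm.
M_n = T(d − a/2) = 958.65 kN × (365 − 43.335) mm = 308.36 kN·m.

M_n ≈ 308 kN·m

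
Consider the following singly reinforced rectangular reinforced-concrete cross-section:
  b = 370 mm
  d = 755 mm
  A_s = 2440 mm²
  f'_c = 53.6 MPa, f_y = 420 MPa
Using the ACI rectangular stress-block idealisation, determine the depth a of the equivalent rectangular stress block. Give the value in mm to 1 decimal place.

T = A_s f_y = 2440 × 420 = 1024800 N = 1024.8 kN.
Setting C = 0.85 f'_c a b equal to T: a = 1024800/(0.85 × 53.6 × 370) = 60.8 mm.

a ≈ 60.8 mm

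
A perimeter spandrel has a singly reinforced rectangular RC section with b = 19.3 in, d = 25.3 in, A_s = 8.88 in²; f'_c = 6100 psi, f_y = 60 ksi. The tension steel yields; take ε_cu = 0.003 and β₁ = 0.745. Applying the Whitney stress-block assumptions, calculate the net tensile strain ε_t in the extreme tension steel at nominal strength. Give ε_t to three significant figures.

ε_t ≈ 0.00762

a = A_s f_y/(0.85 f'_c b) = 5.324 in.
β₁ = 0.745, so c = a/β₁ = 5.324/0.745 = 7.146 in.
From the linear strain diagram with ε_cu = 0.003: ε_t = 0.003 (d − c)/c = 0.003 × (25.3 − 7.146)/7.146 = 0.00762.
Since ε_t ≥ 0.005, the section is tension-controlled.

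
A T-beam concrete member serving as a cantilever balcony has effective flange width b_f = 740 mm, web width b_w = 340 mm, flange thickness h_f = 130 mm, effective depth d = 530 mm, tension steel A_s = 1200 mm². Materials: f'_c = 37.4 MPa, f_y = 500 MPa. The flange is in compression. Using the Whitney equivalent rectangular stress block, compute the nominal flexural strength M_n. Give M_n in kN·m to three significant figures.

Tension: T = A_s f_y = 1200 × 500 = 600000 N.
Try a within the flange: a = T/(0.85 f'_c b_f) = 600000/(0.85 × 37.4 × 740) = 25.51 mm.
Since a = 25.51 ≤ h_f = 130 mm, the stress block lies entirely in the flange; analyse as a rectangular beam of width b_f.
M_n = T(d − a/2) = 600000 × (530 − 12.755) = 310.35 × 10⁶ N·mm.
M_n = 310.35 kN·m.

M_n ≈ 310 kN·m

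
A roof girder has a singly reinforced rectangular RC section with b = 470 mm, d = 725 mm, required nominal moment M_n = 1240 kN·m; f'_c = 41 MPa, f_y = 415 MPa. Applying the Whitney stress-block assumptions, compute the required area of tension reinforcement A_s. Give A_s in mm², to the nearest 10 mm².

With M_n = 0.85 f'_c a b (d − a/2), solve the quadratic for a:
a = d − √(d² − 2M_n/(0.85 f'_c b)) = 725 − √(725² − 2 × 1240×10⁶/(0.85 × 41 × 470)) = 113.27 mm.
A_s = 0.85 f'_c a b / f_y = 0.85 × 41 × 113.27 × 470 / 415 = 4470.6 mm².

A_s ≈ 4470 mm²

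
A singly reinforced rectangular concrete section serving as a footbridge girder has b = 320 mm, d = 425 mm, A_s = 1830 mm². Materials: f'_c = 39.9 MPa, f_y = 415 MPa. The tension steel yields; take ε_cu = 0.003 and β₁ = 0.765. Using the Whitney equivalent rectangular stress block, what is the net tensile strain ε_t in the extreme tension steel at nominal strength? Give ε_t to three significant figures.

ε_t ≈ 0.0109

a = A_s f_y/(0.85 f'_c b) = 69.98 mm.
β₁ = 0.765, so c = a/β₁ = 69.98/0.765 = 91.48 mm.
From the linear strain diagram with ε_cu = 0.003: ε_t = 0.003 (d − c)/c = 0.003 × (425 − 91.48)/91.48 = 0.0109.
Since ε_t ≥ 0.005, the section is tension-controlled.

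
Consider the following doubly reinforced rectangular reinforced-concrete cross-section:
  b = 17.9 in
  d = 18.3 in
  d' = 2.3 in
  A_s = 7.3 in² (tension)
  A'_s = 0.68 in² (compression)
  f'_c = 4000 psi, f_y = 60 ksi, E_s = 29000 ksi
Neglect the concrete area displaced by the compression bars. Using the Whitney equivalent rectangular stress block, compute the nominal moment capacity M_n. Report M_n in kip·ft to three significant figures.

M_n ≈ 552 kip·ft

Assume both steels yield.
a = (A_s − A'_s) f_y/(0.85 f'_c b) = (7.3 − 0.68) × 60/(0.85 × 4 × 17.9) = 6.526 in.
c = a/β₁ = 6.526/0.85 = 7.678 in; ε'_s = 0.003(c − d')/c = 0.0021 ≥ ε_y = 0.0021, so the compression steel yields.
M_n = (A_s − A'_s) f_y (d − a/2) + A'_s f_y (d − d') = 397.2 × (18.3 − 3.263) + 40.8 × (18.3 − 2.3) = 5972.7 + 652.8 = 6625.5 kip·in = 6625.5/12 = 552.13 kip·ft.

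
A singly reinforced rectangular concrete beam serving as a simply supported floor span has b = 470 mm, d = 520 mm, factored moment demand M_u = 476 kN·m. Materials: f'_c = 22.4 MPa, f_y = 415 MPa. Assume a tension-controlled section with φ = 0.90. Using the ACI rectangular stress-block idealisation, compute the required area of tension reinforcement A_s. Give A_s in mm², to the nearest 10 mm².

M_n = M_u/φ = 476/0.90 = 528.889 kN·m.
With M_n = 0.85 f'_c a b (d − a/2), solve the quadratic for a:
a = d − √(d² − 2M_n/(0.85 f'_c b)) = 520 − √(520² − 2 × 528.889×10⁶/(0.85 × 22.4 × 470)) = 129.88 mm.
A_s = 0.85 f'_c a b / f_y = 0.85 × 22.4 × 129.88 × 470 / 415 = 2800.7 mm².

A_s ≈ 2800 mm²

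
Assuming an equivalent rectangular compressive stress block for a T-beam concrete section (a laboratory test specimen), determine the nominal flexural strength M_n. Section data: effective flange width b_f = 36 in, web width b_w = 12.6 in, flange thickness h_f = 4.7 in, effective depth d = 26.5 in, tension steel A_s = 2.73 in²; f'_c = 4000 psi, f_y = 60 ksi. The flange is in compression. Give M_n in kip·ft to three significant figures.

M_n ≈ 353 kip·ft

Tension: T = A_s f_y = 2.73 × 60 = 163.8 kips.
Try a within the flange: a = T/(0.85 f'_c b_f) = 163.8/(0.85 × 4 × 36) = 1.338 in.
Since a = 1.338 ≤ h_f = 4.7 in, the stress block lies entirely in the flange; analyse as a rectangular beam of width b_f.
M_n = T(d − a/2) = 163.8 × (26.5 − 0.669) = 4231.1 kip·in.
M_n = 4231.1/12 = 352.59 kip·ft.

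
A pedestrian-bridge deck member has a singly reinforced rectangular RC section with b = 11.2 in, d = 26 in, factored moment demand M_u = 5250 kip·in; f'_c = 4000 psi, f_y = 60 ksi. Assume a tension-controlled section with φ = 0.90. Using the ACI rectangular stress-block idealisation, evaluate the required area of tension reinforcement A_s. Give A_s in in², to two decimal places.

A_s ≈ 4.30 in²

M_n = M_u/φ = 5250/0.90 = 5833.33 kip·in.
From M_n = 0.85 f'_c a b (d − a/2):
a = d − √(d² − 2M_n/(0.85 f'_c b)) = 26 − √(26² − 2 × 5833.33/(0.85 × 4 × 11.2)) = 6.774 in.
A_s = 0.85 f'_c a b / f_y = 0.85 × 4 × 6.774 × 11.2 / 60 = 4.299 in².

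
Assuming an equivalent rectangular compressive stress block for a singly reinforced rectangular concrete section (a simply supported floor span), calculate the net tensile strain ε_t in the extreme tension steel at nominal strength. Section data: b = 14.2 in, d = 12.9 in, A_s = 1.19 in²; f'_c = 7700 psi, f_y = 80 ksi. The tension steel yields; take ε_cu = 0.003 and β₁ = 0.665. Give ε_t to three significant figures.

a = A_s f_y/(0.85 f'_c b) = 1.024 in.
β₁ = 0.665, so c = a/β₁ = 1.024/0.665 = 1.540 in.
From the linear strain diagram with ε_cu = 0.003: ε_t = 0.003 (d − c)/c = 0.003 × (12.9 − 1.540)/1.540 = 0.0221.
Since ε_t ≥ 0.005, the section is tension-controlled.

ε_t ≈ 0.0221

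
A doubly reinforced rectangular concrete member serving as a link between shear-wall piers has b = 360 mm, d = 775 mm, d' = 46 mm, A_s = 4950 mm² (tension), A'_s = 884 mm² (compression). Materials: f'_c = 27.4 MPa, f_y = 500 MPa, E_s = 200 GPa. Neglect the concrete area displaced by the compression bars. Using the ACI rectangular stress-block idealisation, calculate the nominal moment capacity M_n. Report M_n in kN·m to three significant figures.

Assume both tension and compression steel yield.
Net tension couple steel: A_s − A'_s = 4066 mm².
a = (A_s − A'_s) f_y / (0.85 f'_c b) = 2033000/(0.85 × 27.4 × 360) = 242.47 mm.
c = a/β₁ = 242.47/0.85 = 285.26 mm; ε'_s = 0.003(c − d')/c = 0.0025 ≥ f_y/E_s = 0.0025, so compression steel does yield.
M_n = (A_s − A'_s) f_y (d − a/2) + A'_s f_y (d − d') = [2033000 × (775 − 121.235) + 442000 × (775 − 46)] × 10⁻⁶ = 1329.10 + 322.22 = 1651.32 kN·m.

M_n ≈ 1650 kN·m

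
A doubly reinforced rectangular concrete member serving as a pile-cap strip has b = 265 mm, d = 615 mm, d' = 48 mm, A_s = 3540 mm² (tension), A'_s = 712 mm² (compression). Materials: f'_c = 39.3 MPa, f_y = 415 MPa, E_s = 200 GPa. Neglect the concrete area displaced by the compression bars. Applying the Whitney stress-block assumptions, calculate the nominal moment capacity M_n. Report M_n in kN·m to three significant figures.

Assume both tension and compression steel yield.
Net tension couple steel: A_s − A'_s = 2828 mm².
a = (A_s − A'_s) f_y / (0.85 f'_c b) = 1173620/(0.85 × 39.3 × 265) = 132.58 mm.
c = a/β₁ = 132.58/0.769 = 172.41 mm; ε'_s = 0.003(c − d')/c = 0.0022 ≥ f_y/E_s = 0.0021, so compression steel does yield.
M_n = (A_s − A'_s) f_y (d − a/2) + A'_s f_y (d − d') = [1173620 × (615 − 66.29) + 295480 × (615 − 48)] × 10⁻⁶ = 643.98 + 167.54 = 811.52 kN·m.

M_n ≈ 812 kN·m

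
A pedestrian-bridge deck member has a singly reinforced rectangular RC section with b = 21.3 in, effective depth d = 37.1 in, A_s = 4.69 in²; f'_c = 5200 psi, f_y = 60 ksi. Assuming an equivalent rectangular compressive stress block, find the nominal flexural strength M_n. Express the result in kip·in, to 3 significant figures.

T = A_s f_y = 4.69 × 60 = 281.4 kips.
a = T/(0.85 f'_c b) = 281.4/(0.85 × 5.2 × 21.3) = 2.989 in.
M_n = T(d − a/2) = 281.4 × (37.1 − 1.4945) = 10019.4 kip·in.

M_n ≈ 10000 kip·in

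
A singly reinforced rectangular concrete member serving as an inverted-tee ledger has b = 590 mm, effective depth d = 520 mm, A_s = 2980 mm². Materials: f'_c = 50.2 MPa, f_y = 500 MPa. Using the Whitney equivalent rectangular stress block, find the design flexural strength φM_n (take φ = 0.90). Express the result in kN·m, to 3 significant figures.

φM_n ≈ 658 kN·m

T = A_s f_y = 2980 × 500 = 1490000 N = 1490 kN.
From C = T: a = T/(0.85 f'_c b) = 1490000/(0.85 × 50.2 × 590) = 59.18 mm.
M_n = T(d − a/2) = 1490 kN × (520 − 29.59) mm = 730.71 kN·m.
φM_n = 0.90 × 730.71 = 657.64 kN·m.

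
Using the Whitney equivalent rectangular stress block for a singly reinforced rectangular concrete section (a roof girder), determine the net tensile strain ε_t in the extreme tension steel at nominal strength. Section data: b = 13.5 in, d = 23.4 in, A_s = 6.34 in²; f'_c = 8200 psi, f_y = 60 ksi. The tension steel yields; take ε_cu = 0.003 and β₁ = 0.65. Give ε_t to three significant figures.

ε_t ≈ 0.00829

a = A_s f_y/(0.85 f'_c b) = 4.043 in.
β₁ = 0.65, so c = a/β₁ = 4.043/0.65 = 6.220 in.
From the linear strain diagram with ε_cu = 0.003: ε_t = 0.003 (d − c)/c = 0.003 × (23.4 − 6.220)/6.220 = 0.00829.
Since ε_t ≥ 0.005, the section is tension-controlled.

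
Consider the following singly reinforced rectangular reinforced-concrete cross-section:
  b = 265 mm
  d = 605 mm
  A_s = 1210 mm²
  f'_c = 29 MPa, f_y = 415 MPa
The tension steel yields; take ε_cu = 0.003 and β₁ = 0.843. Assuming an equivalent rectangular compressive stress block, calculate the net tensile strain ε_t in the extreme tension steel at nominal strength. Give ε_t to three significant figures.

ε_t ≈ 0.0169

a = A_s f_y/(0.85 f'_c b) = 76.87 mm.
β₁ = 0.843, so c = a/β₁ = 76.87/0.843 = 91.19 mm.
From the linear strain diagram with ε_cu = 0.003: ε_t = 0.003 (d − c)/c = 0.003 × (605 − 91.19)/91.19 = 0.0169.
Since ε_t ≥ 0.005, the section is tension-controlled.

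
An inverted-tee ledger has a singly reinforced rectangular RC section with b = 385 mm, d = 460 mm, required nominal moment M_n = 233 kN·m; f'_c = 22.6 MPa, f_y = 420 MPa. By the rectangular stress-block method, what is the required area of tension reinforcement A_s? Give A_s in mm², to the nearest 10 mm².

A_s ≈ 1310 mm²

With M_n = 0.85 f'_c a b (d − a/2), solve the quadratic for a:
a = d − √(d² − 2M_n/(0.85 f'_c b)) = 460 − √(460² − 2 × 233×10⁶/(0.85 × 22.6 × 385)) = 74.52 mm.
A_s = 0.85 f'_c a b / f_y = 0.85 × 22.6 × 74.52 × 385 / 420 = 1312.2 mm².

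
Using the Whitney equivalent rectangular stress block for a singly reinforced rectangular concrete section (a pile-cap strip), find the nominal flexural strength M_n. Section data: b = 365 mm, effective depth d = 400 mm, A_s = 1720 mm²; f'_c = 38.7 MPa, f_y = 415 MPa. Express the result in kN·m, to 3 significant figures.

M_n ≈ 264 kN·m

T = A_s f_y = 1720 × 415 = 713800 N = 713.8 kN.
From C = T: a = T/(0.85 f'_c b) = 713800/(0.85 × 38.7 × 365) = 59.45 mm.
M_n = T(d − a/2) = 713.8 kN × (400 − 29.725) mm = 264.30 kN·m.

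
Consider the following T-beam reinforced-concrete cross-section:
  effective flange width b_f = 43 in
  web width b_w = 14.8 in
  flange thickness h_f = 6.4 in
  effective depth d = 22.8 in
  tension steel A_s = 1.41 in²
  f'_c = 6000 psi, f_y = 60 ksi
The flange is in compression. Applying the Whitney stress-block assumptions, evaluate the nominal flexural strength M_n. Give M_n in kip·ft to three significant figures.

Tension: T = A_s f_y = 1.41 × 60 = 84.6 kips.
Try a within the flange: a = T/(0.85 f'_c b_f) = 84.6/(0.85 × 6 × 43) = 0.386 in.
Since a = 0.386 ≤ h_f = 6.4 in, the stress block lies entirely in the flange; analyse as a rectangular beam of width b_f.
M_n = T(d − a/2) = 84.6 × (22.8 − 0.193) = 1912.6 kip·in.
M_n = 1912.6/12 = 159.38 kip·ft.

M_n ≈ 159 kip·ft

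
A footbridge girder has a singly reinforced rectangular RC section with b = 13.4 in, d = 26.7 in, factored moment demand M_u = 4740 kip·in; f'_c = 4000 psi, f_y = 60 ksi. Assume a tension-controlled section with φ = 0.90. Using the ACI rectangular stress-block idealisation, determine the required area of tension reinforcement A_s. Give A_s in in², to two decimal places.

M_n = M_u/φ = 4740/0.90 = 5266.67 kip·in.
From M_n = 0.85 f'_c a b (d − a/2):
a = d − √(d² − 2M_n/(0.85 f'_c b)) = 26.7 − √(26.7² − 2 × 5266.67/(0.85 × 4 × 13.4)) = 4.752 in.
A_s = 0.85 f'_c a b / f_y = 0.85 × 4 × 4.752 × 13.4 / 60 = 3.608 in².

A_s ≈ 3.61 in²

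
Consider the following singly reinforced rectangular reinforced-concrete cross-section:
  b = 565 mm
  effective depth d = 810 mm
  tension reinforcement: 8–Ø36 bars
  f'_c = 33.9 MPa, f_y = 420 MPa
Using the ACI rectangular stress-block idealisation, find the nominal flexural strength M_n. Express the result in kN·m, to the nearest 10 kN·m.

A_s = 8 × 1018 = 8144 mm².
T = A_s f_y = 8144 × 420 = 3420480 N = 3420.48 kN.
From C = T: a = T/(0.85 f'_c b) = 3420480/(0.85 × 33.9 × 565) = 210.10 mm.
M_n = T(d − a/2) = 3420.48 kN × (810 − 105.05) mm = 2411.27 kN·m.

M_n ≈ 2410 kN·m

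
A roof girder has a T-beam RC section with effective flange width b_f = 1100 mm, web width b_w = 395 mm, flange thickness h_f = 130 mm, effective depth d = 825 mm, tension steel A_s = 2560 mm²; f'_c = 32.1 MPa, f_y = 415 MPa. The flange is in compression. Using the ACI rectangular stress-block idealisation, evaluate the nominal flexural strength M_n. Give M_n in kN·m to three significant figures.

Tension: T = A_s f_y = 2560 × 415 = 1062400 N.
Try a within the flange: a = T/(0.85 f'_c b_f) = 1062400/(0.85 × 32.1 × 1100) = 35.40 mm.
Since a = 35.40 ≤ h_f = 130 mm, the stress block lies entirely in the flange; analyse as a rectangular beam of width b_f.
M_n = T(d − a/2) = 1062400 × (825 − 17.7) = 857.68 × 10⁶ N·mm.
M_n = 857.68 kN·m.

M_n ≈ 858 kN·m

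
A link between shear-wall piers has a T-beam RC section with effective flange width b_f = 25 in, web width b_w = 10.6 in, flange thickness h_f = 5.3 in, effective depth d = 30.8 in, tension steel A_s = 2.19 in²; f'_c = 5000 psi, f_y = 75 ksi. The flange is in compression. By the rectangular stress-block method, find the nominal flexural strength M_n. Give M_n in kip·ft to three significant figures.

M_n ≈ 411 kip·ft

Tension: T = A_s f_y = 2.19 × 75 = 164.25 kips.
Try a within the flange: a = T/(0.85 f'_c b_f) = 164.25/(0.85 × 5 × 25) = 1.546 in.
Since a = 1.546 ≤ h_f = 5.3 in, the stress block lies entirely in the flange; analyse as a rectangular beam of width b_f.
M_n = T(d − a/2) = 164.25 × (30.8 − 0.773) = 4931.9 kip·in.
M_n = 4931.9/12 = 410.99 kip·ft.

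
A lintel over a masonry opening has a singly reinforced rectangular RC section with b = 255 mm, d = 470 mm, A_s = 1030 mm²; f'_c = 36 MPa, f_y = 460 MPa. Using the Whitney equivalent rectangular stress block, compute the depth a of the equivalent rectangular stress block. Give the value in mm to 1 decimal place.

T = A_s f_y = 1030 × 460 = 473800 N = 473.8 kN.
Setting C = 0.85 f'_c a b equal to T: a = 473800/(0.85 × 36 × 255) = 60.7 mm.

a ≈ 60.7 mm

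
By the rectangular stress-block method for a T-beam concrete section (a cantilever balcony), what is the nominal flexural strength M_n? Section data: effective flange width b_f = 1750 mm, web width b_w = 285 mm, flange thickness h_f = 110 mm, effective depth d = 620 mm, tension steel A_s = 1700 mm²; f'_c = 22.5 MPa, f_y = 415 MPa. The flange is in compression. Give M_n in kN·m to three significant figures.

Tension: T = A_s f_y = 1700 × 415 = 705500 N.
Try a within the flange: a = T/(0.85 f'_c b_f) = 705500/(0.85 × 22.5 × 1750) = 21.08 mm.
Since a = 21.08 ≤ h_f = 110 mm, the stress block lies entirely in the flange; analyse as a rectangular beam of width b_f.
M_n = T(d − a/2) = 705500 × (620 − 10.54) = 429.97 × 10⁶ N·mm.
M_n = 429.97 kN·m.

M_n ≈ 430 kN·m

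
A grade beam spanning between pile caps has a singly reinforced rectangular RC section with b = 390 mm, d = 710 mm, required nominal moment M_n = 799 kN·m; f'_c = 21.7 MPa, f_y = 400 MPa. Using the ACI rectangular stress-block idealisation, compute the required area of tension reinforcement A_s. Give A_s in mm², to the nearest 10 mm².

With M_n = 0.85 f'_c a b (d − a/2), solve the quadratic for a:
a = d − √(d² − 2M_n/(0.85 f'_c b)) = 710 − √(710² − 2 × 799×10⁶/(0.85 × 21.7 × 390)) = 179.00 mm.
A_s = 0.85 f'_c a b / f_y = 0.85 × 21.7 × 179.00 × 390 / 400 = 3219.1 mm².

A_s ≈ 3220 mm²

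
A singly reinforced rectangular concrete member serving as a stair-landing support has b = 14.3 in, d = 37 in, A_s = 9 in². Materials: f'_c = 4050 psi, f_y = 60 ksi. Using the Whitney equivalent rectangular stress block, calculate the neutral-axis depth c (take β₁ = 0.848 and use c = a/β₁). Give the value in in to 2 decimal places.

c ≈ 12.94 in

T = A_s f_y = 9 × 60 = 540 kips.
a = T/(0.85 f'_c b) = 540/(0.85 × 4.05 × 14.3) = 10.9694 in.
With β₁ = 0.848, c = a/β₁ = 10.9694/0.848 = 12.94 in.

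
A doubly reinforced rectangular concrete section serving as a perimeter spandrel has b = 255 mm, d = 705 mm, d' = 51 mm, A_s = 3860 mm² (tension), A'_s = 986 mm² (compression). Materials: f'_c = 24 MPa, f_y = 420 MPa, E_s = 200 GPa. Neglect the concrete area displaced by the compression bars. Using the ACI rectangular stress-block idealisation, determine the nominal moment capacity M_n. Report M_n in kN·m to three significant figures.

Assume both tension and compression steel yield.
Net tension couple steel: A_s − A'_s = 2874 mm².
a = (A_s − A'_s) f_y / (0.85 f'_c b) = 1207080/(0.85 × 24 × 255) = 232.04 mm.
c = a/β₁ = 232.04/0.85 = 272.99 mm; ε'_s = 0.003(c − d')/c = 0.0024 ≥ f_y/E_s = 0.0021, so compression steel does yield.
M_n = (A_s − A'_s) f_y (d − a/2) + A'_s f_y (d − d') = [1207080 × (705 − 116.02) + 414120 × (705 − 51)] × 10⁻⁶ = 710.95 + 270.83 = 981.78 kN·m.

M_n ≈ 982 kN·m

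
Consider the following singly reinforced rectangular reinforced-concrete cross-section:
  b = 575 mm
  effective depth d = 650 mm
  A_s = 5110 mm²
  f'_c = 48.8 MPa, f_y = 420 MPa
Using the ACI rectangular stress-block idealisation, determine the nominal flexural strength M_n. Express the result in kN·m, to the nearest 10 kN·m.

T = A_s f_y = 5110 × 420 = 2146200 N = 2146.2 kN.
From C = T: a = T/(0.85 f'_c b) = 2146200/(0.85 × 48.8 × 575) = 89.98 mm.
M_n = T(d − a/2) = 2146.2 kN × (650 − 44.99) mm = 1298.47 kN·m.

M_n ≈ 1300 kN·m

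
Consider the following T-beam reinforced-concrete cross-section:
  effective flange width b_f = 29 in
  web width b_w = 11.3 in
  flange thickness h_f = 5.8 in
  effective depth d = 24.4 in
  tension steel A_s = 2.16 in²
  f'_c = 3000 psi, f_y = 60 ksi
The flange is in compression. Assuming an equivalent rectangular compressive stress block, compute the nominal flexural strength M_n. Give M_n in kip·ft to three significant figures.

Tension: T = A_s f_y = 2.16 × 60 = 129.6 kips.
Try a within the flange: a = T/(0.85 f'_c b_f) = 129.6/(0.85 × 3 × 29) = 1.753 in.
Since a = 1.753 ≤ h_f = 5.8 in, the stress block lies entirely in the flange; analyse as a rectangular beam of width b_f.
M_n = T(d − a/2) = 129.6 × (24.4 − 0.8765) = 3048.6 kip·in.
M_n = 3048.6/12 = 254.05 kip·ft.

M_n ≈ 254 kip·ft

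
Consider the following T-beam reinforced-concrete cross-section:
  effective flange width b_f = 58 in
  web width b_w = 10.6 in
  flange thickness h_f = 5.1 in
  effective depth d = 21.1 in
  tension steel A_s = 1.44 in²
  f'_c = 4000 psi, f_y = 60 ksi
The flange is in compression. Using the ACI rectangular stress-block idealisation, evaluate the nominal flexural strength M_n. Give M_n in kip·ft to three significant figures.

Tension: T = A_s f_y = 1.44 × 60 = 86.4 kips.
Try a within the flange: a = T/(0.85 f'_c b_f) = 86.4/(0.85 × 4 × 58) = 0.438 in.
Since a = 0.438 ≤ h_f = 5.1 in, the stress block lies entirely in the flange; analyse as a rectangular beam of width b_f.
M_n = T(d − a/2) = 86.4 × (21.1 − 0.219) = 1804.1 kip·in.
M_n = 1804.1/12 = 150.34 kip·ft.

M_n ≈ 150 kip·ft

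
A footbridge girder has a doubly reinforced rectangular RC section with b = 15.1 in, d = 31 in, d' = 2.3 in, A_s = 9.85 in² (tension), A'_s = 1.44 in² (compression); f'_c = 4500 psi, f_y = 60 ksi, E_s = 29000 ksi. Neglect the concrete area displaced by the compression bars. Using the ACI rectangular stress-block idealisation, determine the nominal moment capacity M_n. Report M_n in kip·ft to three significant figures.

Assume both steels yield.
a = (A_s − A'_s) f_y/(0.85 f'_c b) = (9.85 − 1.44) × 60/(0.85 × 4.5 × 15.1) = 8.737 in.
c = a/β₁ = 8.737/0.825 = 10.590 in; ε'_s = 0.003(c − d')/c = 0.0023 ≥ ε_y = 0.0021, so the compression steel yields.
M_n = (A_s − A'_s) f_y (d − a/2) + A'_s f_y (d − d') = 504.6 × (31 − 4.3685) + 86.4 × (31 − 2.3) = 13438.3 + 2479.7 = 15918.0 kip·in = 15918.0/12 = 1326.50 kip·ft.

M_n ≈ 1330 kip·ft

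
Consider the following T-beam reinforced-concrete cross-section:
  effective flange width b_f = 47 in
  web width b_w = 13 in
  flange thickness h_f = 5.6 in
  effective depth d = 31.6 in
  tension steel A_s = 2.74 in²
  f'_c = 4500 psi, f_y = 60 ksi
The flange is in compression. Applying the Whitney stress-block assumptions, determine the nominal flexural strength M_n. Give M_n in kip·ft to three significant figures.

Tension: T = A_s f_y = 2.74 × 60 = 164.4 kips.
Try a within the flange: a = T/(0.85 f'_c b_f) = 164.4/(0.85 × 4.5 × 47) = 0.914 in.
Since a = 0.914 ≤ h_f = 5.6 in, the stress block lies entirely in the flange; analyse as a rectangular beam of width b_f.
M_n = T(d − a/2) = 164.4 × (31.6 − 0.457) = 5119.9 kip·in.
M_n = 5119.9/12 = 426.66 kip·ft.

M_n ≈ 427 kip·ft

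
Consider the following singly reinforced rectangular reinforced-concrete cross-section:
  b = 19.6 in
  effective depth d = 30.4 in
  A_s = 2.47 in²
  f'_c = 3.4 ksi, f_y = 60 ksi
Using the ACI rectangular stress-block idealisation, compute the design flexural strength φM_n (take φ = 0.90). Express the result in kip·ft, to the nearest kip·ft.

T = A_s f_y = 2.47 × 60 = 148.2 kips.
a = T/(0.85 f'_c b) = 148.2/(0.85 × 3.4 × 19.6) = 2.616 in.
M_n = T(d − a/2) = 148.2 × (30.4 − 1.308) = 4311.4 kip·in = 4311.4/12 = 359.28 kip·ft.
φM_n = 0.90 × 359.28 = 323.35 kip·ft.

φM_n ≈ 323 kip·ft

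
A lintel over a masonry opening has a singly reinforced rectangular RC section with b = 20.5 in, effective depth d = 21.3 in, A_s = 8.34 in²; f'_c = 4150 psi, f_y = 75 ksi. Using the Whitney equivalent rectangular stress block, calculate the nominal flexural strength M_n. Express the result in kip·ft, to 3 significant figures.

M_n ≈ 885 kip·ft

T = A_s f_y = 8.34 × 75 = 625.5 kips.
a = T/(0.85 f'_c b) = 625.5/(0.85 × 4.15 × 20.5) = 8.650 in.
M_n = T(d − a/2) = 625.5 × (21.3 − 4.325) = 10617.9 kip·in = 10617.9/12 = 884.83 kip·ft.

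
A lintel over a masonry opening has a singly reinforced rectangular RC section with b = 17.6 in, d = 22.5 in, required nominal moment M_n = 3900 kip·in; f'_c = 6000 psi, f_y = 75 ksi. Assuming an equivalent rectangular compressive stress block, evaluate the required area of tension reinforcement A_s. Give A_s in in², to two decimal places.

A_s ≈ 2.42 in²

From M_n = 0.85 f'_c a b (d − a/2):
a = d − √(d² − 2M_n/(0.85 f'_c b)) = 22.5 − √(22.5² − 2 × 3900/(0.85 × 6 × 17.6)) = 2.022 in.
A_s = 0.85 f'_c a b / f_y = 0.85 × 6 × 2.022 × 17.6 / 75 = 2.420 in².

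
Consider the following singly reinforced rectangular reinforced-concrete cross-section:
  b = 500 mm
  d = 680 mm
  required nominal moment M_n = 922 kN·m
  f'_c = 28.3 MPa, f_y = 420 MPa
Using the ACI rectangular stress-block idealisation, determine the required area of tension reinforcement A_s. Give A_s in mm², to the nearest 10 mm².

A_s ≈ 3550 mm²

With M_n = 0.85 f'_c a b (d − a/2), solve the quadratic for a:
a = d − √(d² − 2M_n/(0.85 f'_c b)) = 680 − √(680² − 2 × 922×10⁶/(0.85 × 28.3 × 500)) = 124.05 mm.
A_s = 0.85 f'_c a b / f_y = 0.85 × 28.3 × 124.05 × 500 / 420 = 3552.4 mm².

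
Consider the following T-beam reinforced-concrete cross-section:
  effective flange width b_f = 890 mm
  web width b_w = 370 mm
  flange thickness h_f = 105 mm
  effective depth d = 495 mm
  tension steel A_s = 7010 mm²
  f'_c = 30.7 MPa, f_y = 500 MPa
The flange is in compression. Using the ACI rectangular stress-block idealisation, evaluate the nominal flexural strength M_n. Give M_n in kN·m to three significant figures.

Tension: T = A_s f_y = 7010 × 500 = 3505000 N.
Try a within the flange: a = T/(0.85 f'_c b_f) = 3505000/(0.85 × 30.7 × 890) = 150.92 mm.
a = 150.92 > h_f = 105 mm: the block extends into the web. Split into flange-overhang and web parts.
C_f = 0.85 f'_c (b_f − b_w) h_f = 0.85 × 30.7 × (890 − 370) × 105 = 1424787 N.
Remaining web compression depth: a_w = (T − C_f)/(0.85 f'_c b_w) = (3505000 − 1424787)/(0.85 × 30.7 × 370) = 215.45 mm.
M_n = C_f(d − h_f/2) + (T − C_f)(d − a_w/2) = 1424787 × (495 − 52.5) + 2080213 × (495 − 107.725) = 630.47 + 805.61 = 1436.08 × 10⁶ N·mm.
M_n = 1436.08 kN·m.

M_n ≈ 1440 kN·m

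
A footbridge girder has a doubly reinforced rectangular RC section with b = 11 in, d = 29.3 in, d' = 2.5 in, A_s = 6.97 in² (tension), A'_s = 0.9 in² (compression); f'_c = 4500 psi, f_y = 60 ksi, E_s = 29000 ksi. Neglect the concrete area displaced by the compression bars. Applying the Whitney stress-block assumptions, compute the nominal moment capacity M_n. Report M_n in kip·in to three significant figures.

Assume both steels yield.
a = (A_s − A'_s) f_y/(0.85 f'_c b) = (6.97 − 0.9) × 60/(0.85 × 4.5 × 11) = 8.656 in.
c = a/β₁ = 8.656/0.825 = 10.492 in; ε'_s = 0.003(c − d')/c = 0.0023 ≥ ε_y = 0.0021, so the compression steel yields.
M_n = (A_s − A'_s) f_y (d − a/2) + A'_s f_y (d − d') = 364.2 × (29.3 − 4.328) + 54 × (29.3 − 2.5) = 9094.8 + 1447.2 = 10542.0 kip·in.

M_n ≈ 10500 kip·in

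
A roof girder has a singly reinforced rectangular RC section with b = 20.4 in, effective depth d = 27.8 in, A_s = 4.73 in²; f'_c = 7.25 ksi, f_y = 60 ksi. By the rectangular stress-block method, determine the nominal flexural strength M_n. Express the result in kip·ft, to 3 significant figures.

T = A_s f_y = 4.73 × 60 = 283.8 kips.
a = T/(0.85 f'_c b) = 283.8/(0.85 × 7.25 × 20.4) = 2.257 in.
M_n = T(d − a/2) = 283.8 × (27.8 − 1.1285) = 7569.4 kip·in = 7569.4/12 = 630.78 kip·ft.

M_n ≈ 631 kip·ft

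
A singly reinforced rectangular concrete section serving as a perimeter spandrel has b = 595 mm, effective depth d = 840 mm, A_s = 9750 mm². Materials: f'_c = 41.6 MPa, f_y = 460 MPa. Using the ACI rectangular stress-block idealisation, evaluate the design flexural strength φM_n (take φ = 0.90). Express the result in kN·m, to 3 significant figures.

T = A_s f_y = 9750 × 460 = 4485000 N = 4485 kN.
From C = T: a = T/(0.85 f'_c b) = 4485000/(0.85 × 41.6 × 595) = 213.17 mm.
M_n = T(d − a/2) = 4485 kN × (840 − 106.585) mm = 3289.37 kN·m.
φM_n = 0.90 × 3289.37 = 2960.43 kN·m.

φM_n ≈ 2960 kN·m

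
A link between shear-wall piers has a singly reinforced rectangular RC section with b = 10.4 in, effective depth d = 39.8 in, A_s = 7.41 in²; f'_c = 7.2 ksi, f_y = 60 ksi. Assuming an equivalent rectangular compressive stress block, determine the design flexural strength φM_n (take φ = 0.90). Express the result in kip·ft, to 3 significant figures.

φM_n ≈ 1210 kip·ft

T = A_s f_y = 7.41 × 60 = 444.6 kips.
a = T/(0.85 f'_c b) = 444.6/(0.85 × 7.2 × 10.4) = 6.985 in.
M_n = T(d − a/2) = 444.6 × (39.8 − 3.4925) = 16142.3 kip·in = 16142.3/12 = 1345.19 kip·ft.
φM_n = 0.90 × 1345.19 = 1210.67 kip·ft.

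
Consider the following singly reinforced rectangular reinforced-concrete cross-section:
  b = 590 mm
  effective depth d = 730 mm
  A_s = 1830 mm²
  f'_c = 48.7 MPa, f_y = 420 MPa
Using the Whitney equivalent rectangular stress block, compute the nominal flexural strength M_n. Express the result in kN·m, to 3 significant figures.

M_n ≈ 549 kN·m

T = A_s f_y = 1830 × 420 = 768600 N = 768.6 kN.
From C = T: a = T/(0.85 f'_c b) = 768600/(0.85 × 48.7 × 590) = 31.47 mm.
M_n = T(d − a/2) = 768.6 kN × (730 − 15.735) mm = 548.98 kN·m.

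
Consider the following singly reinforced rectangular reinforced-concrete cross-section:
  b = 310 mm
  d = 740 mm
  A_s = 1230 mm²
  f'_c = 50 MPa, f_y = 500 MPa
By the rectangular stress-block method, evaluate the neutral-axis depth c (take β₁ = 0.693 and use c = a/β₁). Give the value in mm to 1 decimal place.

c ≈ 67.4 mm

T = A_s f_y = 1230 × 500 = 615000 N = 615 kN.
Setting C = 0.85 f'_c a b equal to T: a = 615000/(0.85 × 50 × 310) = 46.679 mm.
With β₁ = 0.693, c = a/β₁ = 46.679/0.693 = 67.4 mm.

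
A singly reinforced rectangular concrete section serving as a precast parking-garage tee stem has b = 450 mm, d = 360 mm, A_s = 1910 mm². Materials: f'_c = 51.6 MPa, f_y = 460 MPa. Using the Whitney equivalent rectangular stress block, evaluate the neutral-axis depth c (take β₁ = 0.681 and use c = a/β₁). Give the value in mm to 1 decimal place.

T = A_s f_y = 1910 × 460 = 878600 N = 878.6 kN.
Setting C = 0.85 f'_c a b equal to T: a = 878600/(0.85 × 51.6 × 450) = 44.515 mm.
With β₁ = 0.681, c = a/β₁ = 44.515/0.681 = 65.4 mm.

c ≈ 65.4 mm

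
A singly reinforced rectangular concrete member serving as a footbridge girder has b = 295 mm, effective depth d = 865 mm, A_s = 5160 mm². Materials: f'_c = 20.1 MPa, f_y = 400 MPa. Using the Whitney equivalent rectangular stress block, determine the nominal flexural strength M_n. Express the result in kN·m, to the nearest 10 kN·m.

M_n ≈ 1360 kN·m

T = A_s f_y = 5160 × 400 = 2064000 N = 2064 kN.
From C = T: a = T/(0.85 f'_c b) = 2064000/(0.85 × 20.1 × 295) = 409.52 mm.
M_n = T(d − a/2) = 2064 kN × (865 − 204.76) mm = 1362.74 kN·m.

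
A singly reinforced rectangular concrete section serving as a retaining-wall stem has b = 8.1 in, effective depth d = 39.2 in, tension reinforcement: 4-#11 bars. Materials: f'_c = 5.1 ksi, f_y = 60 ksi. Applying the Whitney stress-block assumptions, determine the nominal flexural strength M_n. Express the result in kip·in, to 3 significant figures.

M_n ≈ 12700 kip·in

A_s = 4 × 1.56 = 6.24 in².
T = A_s f_y = 6.24 × 60 = 374.4 kips.
a = T/(0.85 f'_c b) = 374.4/(0.85 × 5.1 × 8.1) = 10.663 in.
M_n = T(d − a/2) = 374.4 × (39.2 − 5.3315) = 12680.4 kip·in.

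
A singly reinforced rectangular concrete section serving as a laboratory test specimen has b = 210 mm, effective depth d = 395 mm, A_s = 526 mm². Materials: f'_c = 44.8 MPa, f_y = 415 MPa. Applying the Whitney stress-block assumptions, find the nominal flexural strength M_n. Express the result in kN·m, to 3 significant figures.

M_n ≈ 83.2 kN·m

T = A_s f_y = 526 × 415 = 218290 N = 218.29 kN.
From C = T: a = T/(0.85 f'_c b) = 218290/(0.85 × 44.8 × 210) = 27.30 mm.
M_n = T(d − a/2) = 218.29 kN × (395 − 13.65) mm = 83.24 kN·m.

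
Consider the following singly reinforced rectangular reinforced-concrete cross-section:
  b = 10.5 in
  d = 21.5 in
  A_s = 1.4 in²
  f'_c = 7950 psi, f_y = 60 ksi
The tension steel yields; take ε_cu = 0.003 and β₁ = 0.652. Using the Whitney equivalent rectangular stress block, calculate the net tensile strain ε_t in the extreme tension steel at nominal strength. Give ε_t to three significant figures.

a = A_s f_y/(0.85 f'_c b) = 1.184 in.
β₁ = 0.652, so c = a/β₁ = 1.184/0.652 = 1.816 in.
From the linear strain diagram with ε_cu = 0.003: ε_t = 0.003 (d − c)/c = 0.003 × (21.5 − 1.816)/1.816 = 0.0325.
Since ε_t ≥ 0.005, the section is tension-controlled.

ε_t ≈ 0.0325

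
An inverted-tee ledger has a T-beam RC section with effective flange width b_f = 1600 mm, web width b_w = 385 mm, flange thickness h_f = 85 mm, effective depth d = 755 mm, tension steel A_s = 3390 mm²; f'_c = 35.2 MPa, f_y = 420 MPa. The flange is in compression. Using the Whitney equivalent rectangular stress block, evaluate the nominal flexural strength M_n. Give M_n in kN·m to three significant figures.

M_n ≈ 1050 kN·m

Tension: T = A_s f_y = 3390 × 420 = 1423800 N.
Try a within the flange: a = T/(0.85 f'_c b_f) = 1423800/(0.85 × 35.2 × 1600) = 29.74 mm.
Since a = 29.74 ≤ h_f = 85 mm, the stress block lies entirely in the flange; analyse as a rectangular beam of width b_f.
M_n = T(d − a/2) = 1423800 × (755 − 14.87) = 1053.80 × 10⁶ N·mm.
M_n = 1053.80 kN·m.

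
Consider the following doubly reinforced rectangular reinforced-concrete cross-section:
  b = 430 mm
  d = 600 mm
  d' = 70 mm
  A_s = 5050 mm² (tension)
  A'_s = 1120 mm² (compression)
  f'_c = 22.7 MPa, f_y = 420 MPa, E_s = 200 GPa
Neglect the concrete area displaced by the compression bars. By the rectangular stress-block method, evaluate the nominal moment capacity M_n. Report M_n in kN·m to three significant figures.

M_n ≈ 1080 kN·m

Assume both tension and compression steel yield.
Net tension couple steel: A_s − A'_s = 3930 mm².
a = (A_s − A'_s) f_y / (0.85 f'_c b) = 1650600/(0.85 × 22.7 × 430) = 198.94 mm.
c = a/β₁ = 198.94/0.85 = 234.05 mm; ε'_s = 0.003(c − d')/c = 0.0021 ≥ f_y/E_s = 0.0021, so compression steel does yield.
M_n = (A_s − A'_s) f_y (d − a/2) + A'_s f_y (d − d') = [1650600 × (600 − 99.47) + 470400 × (600 − 70)] × 10⁻⁶ = 826.17 + 249.31 = 1075.48 kN·m.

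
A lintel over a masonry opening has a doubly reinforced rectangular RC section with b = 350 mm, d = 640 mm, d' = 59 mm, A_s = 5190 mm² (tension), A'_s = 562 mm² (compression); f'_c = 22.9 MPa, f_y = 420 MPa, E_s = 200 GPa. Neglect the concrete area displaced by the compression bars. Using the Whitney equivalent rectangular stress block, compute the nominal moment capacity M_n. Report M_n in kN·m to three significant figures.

Assume both tension and compression steel yield.
Net tension couple steel: A_s − A'_s = 4628 mm².
a = (A_s − A'_s) f_y / (0.85 f'_c b) = 1943760/(0.85 × 22.9 × 350) = 285.31 mm.
c = a/β₁ = 285.31/0.85 = 335.66 mm; ε'_s = 0.003(c − d')/c = 0.0025 ≥ f_y/E_s = 0.0021, so compression steel does yield.
M_n = (A_s − A'_s) f_y (d − a/2) + A'_s f_y (d − d') = [1943760 × (640 − 142.655) + 236040 × (640 − 59)] × 10⁻⁶ = 966.72 + 137.14 = 1103.86 kN·m.

M_n ≈ 1100 kN·m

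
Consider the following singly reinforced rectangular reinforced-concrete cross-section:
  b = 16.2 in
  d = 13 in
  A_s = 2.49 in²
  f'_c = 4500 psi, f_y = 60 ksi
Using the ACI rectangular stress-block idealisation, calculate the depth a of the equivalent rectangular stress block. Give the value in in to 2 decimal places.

T = A_s f_y = 2.49 × 60 = 149.4 kips.
a = T/(0.85 f'_c b) = 149.4/(0.85 × 4.5 × 16.2) = 2.41 in.

a ≈ 2.41 in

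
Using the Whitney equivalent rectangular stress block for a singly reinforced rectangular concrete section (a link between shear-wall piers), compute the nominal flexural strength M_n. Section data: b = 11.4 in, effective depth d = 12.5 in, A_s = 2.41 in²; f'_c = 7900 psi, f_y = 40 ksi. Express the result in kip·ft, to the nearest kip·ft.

M_n ≈ 95 kip·ft

T = A_s f_y = 2.41 × 40 = 96.4 kips.
a = T/(0.85 f'_c b) = 96.4/(0.85 × 7.9 × 11.4) = 1.259 in.
M_n = T(d − a/2) = 96.4 × (12.5 − 0.6295) = 1144.3 kip·in = 1144.3/12 = 95.36 kip·ft.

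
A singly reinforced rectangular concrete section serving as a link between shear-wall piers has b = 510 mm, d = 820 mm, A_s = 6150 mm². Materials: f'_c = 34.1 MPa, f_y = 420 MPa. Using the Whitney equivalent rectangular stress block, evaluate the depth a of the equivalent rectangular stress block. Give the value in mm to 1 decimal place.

T = A_s f_y = 6150 × 420 = 2583000 N = 2583 kN.
Setting C = 0.85 f'_c a b equal to T: a = 2583000/(0.85 × 34.1 × 510) = 174.7 mm.

a ≈ 174.7 mm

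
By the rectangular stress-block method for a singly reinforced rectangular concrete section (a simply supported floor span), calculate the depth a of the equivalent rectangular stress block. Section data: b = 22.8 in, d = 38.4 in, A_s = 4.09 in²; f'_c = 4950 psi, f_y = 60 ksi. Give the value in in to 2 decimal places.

a ≈ 2.56 in

T = A_s f_y = 4.09 × 60 = 245.4 kips.
a = T/(0.85 f'_c b) = 245.4/(0.85 × 4.95 × 22.8) = 2.56 in.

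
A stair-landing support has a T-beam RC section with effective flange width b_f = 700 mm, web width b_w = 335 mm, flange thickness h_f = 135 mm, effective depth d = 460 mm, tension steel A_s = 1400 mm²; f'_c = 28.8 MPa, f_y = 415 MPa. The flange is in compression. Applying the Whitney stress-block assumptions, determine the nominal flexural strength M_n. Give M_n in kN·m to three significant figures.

Tension: T = A_s f_y = 1400 × 415 = 581000 N.
Try a within the flange: a = T/(0.85 f'_c b_f) = 581000/(0.85 × 28.8 × 700) = 33.91 mm.
Since a = 33.91 ≤ h_f = 135 mm, the stress block lies entirely in the flange; analyse as a rectangular beam of width b_f.
M_n = T(d − a/2) = 581000 × (460 − 16.955) = 257.41 × 10⁶ N·mm.
M_n = 257.41 kN·m.

M_n ≈ 257 kN·m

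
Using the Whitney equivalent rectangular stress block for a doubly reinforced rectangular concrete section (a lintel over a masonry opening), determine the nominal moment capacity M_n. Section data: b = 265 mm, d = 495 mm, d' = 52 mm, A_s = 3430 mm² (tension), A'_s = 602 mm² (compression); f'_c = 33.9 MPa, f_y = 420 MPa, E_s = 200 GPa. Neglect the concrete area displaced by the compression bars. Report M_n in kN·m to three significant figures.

M_n ≈ 608 kN·m

Assume both tension and compression steel yield.
Net tension couple steel: A_s − A'_s = 2828 mm².
a = (A_s − A'_s) f_y / (0.85 f'_c b) = 1187760/(0.85 × 33.9 × 265) = 155.55 mm.
c = a/β₁ = 155.55/0.808 = 192.51 mm; ε'_s = 0.003(c − d')/c = 0.0022 ≥ f_y/E_s = 0.0021, so compression steel does yield.
M_n = (A_s − A'_s) f_y (d − a/2) + A'_s f_y (d − d') = [1187760 × (495 − 77.775) + 252840 × (495 − 52)] × 10⁻⁶ = 495.56 + 112.01 = 607.57 kN·m.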